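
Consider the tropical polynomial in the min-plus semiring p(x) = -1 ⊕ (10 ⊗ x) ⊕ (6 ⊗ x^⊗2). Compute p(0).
p(0) = -1

A tropical monomial a ⊗ x^⊗i evaluates to a + i · x. Evaluating each term at x = 0:
  Term 0 contributes -1 + 0 · 0 = -1
  Term 1 contributes 10 + 1 · 0 = 10
  Term 2 contributes 6 + 2 · 0 = 6
p(0) = ⊕ of these = min[-1, 10, 6] = -1.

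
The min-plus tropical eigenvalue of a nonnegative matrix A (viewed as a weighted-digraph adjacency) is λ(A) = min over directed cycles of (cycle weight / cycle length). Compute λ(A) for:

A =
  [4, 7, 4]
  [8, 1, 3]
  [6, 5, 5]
λ(A) = 1

Enumerate directed cycles and compute their means (weight / length). Sample:
  cycle 0 → 0: weight = 4, length = 1, mean = 4/1 ≈ 4.000
  cycle 1 → 1: weight = 1, length = 1, mean = 1/1 ≈ 1.000
  cycle 2 → 2: weight = 5, length = 1, mean = 5/1 ≈ 5.000
  cycle 0 → 1 → 0: weight = 15, length = 2, mean = 15/2 ≈ 7.500
  cycle 0 → 2 → 0: weight = 10, length = 2, mean = 10/2 ≈ 5.000
  cycle 1 → 0 → 1: weight = 15, length = 2, mean = 15/2 ≈ 7.500
Minimum mean = 1.000, attained e.g. along the cycle 1 → 1 with weight 1 and length 1. So λ(A) = 1/1 = 1.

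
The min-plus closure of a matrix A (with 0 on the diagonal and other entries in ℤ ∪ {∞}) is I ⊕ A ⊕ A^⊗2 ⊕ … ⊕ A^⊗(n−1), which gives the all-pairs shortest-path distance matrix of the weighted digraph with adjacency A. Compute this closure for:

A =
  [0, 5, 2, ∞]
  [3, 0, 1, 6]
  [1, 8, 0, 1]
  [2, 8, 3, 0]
Closure =
  [0, 5, 2, 3]
  [2, 0, 1, 2]
  [1, 6, 0, 1]
  [2, 7, 3, 0]

This is the Floyd-Warshall all-pairs shortest-path computation. For each intermediate vertex k = 0, 1, …, 3, update dist[i][j] ← min(dist[i][j], dist[i][k] + dist[k][j]). The final matrix gives, for each (i, j), the minimum total weight of any directed path from i to j (possibly empty when i = j).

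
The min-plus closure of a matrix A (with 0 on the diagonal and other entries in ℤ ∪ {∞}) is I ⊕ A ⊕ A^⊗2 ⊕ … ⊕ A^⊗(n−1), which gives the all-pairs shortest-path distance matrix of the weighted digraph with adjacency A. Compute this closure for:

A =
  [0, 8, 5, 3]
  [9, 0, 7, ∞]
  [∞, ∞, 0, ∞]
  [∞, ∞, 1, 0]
Closure =
  [0, 8, 4, 3]
  [9, 0, 7, 12]
  [∞, ∞, 0, ∞]
  [∞, ∞, 1, 0]

This is the Floyd-Warshall all-pairs shortest-path computation. For each intermediate vertex k = 0, 1, …, 3, update dist[i][j] ← min(dist[i][j], dist[i][k] + dist[k][j]). The final matrix gives, for each (i, j), the minimum total weight of any directed path from i to j (possibly empty when i = j).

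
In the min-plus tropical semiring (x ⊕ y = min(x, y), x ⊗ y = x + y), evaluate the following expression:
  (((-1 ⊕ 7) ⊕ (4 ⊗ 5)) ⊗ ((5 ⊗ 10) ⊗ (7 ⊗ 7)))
(((-1 ⊕ 7) ⊕ (4 ⊗ 5)) ⊗ ((5 ⊗ 10) ⊗ (7 ⊗ 7))) = 28

Expand innermost to outermost. Recall ⊕ takes the minimum of its arguments and ⊗ takes their sum. Working out the expression (((-1 ⊕ 7) ⊕ (4 ⊗ 5)) ⊗ ((5 ⊗ 10) ⊗ (7 ⊗ 7))) gives 28.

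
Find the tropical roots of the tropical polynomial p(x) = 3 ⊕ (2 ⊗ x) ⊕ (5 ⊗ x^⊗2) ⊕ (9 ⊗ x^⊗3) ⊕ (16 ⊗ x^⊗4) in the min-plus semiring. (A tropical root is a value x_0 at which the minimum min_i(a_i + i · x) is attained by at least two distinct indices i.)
Roots: {-7, -4, -3, 1}

Each tropical root is a break point of the lower envelope of the lines y = a_i + i · x (there are 5 lines, with slopes 0, 1, ..., 4). Only the lines that attain the minimum somewhere contribute to roots; other lines are dominated. Here the surviving (envelope) indices are i = 4, i = 3, i = 2, i = 1, i = 0.
Intersections between consecutive envelope lines give the roots: for adjacent envelope indices i < j the intersection is x = (a_i − a_j) / (j − i). Reading off the sorted break points: {-7, -4, -3, 1}.
Verification: at each break x_0, at least two indices attain the minimum of min_i(a_i + i · x_0).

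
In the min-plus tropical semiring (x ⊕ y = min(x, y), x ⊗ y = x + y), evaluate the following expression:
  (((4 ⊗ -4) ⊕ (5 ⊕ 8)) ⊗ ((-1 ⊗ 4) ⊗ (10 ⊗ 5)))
(((4 ⊗ -4) ⊕ (5 ⊕ 8)) ⊗ ((-1 ⊗ 4) ⊗ (10 ⊗ 5))) = 18

Expand innermost to outermost. Recall ⊕ takes the minimum of its arguments and ⊗ takes their sum. Working out the expression (((4 ⊗ -4) ⊕ (5 ⊕ 8)) ⊗ ((-1 ⊗ 4) ⊗ (10 ⊗ 5))) gives 18.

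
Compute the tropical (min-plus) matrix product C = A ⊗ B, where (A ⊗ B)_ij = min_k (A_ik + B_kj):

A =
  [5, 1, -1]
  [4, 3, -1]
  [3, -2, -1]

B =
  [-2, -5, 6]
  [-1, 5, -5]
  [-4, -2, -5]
A ⊗ B =
  [-5, -3, -6]
  [-5, -3, -6]
  [-5, -3, -7]

Apply the min-plus product entry-by-entry:
  C[0][0] = min over k of (A[0][0] + B[0][0] = 5 + -2 = 3, A[0][1] + B[1][0] = 1 + -1 = 0, A[0][2] + B[2][0] = -1 + -4 = -5) = -5 (attained at k = 2)
  C[0][1] = min over k of (A[0][0] + B[0][1] = 5 + -5 = 0, A[0][1] + B[1][1] = 1 + 5 = 6, A[0][2] + B[2][1] = -1 + -2 = -3) = -3 (attained at k = 2)
  C[0][2] = min over k of (A[0][0] + B[0][2] = 5 + 6 = 11, A[0][1] + B[1][2] = 1 + -5 = -4, A[0][2] + B[2][2] = -1 + -5 = -6) = -6 (attained at k = 2)
  C[1][0] = min over k of (A[1][0] + B[0][0] = 4 + -2 = 2, A[1][1] + B[1][0] = 3 + -1 = 2, A[1][2] + B[2][0] = -1 + -4 = -5) = -5 (attained at k = 2)
  C[1][1] = min over k of (A[1][0] + B[0][1] = 4 + -5 = -1, A[1][1] + B[1][1] = 3 + 5 = 8, A[1][2] + B[2][1] = -1 + -2 = -3) = -3 (attained at k = 2)
  C[1][2] = min over k of (A[1][0] + B[0][2] = 4 + 6 = 10, A[1][1] + B[1][2] = 3 + -5 = -2, A[1][2] + B[2][2] = -1 + -5 = -6) = -6 (attained at k = 2)
  C[2][0] = min over k of (A[2][0] + B[0][0] = 3 + -2 = 1, A[2][1] + B[1][0] = -2 + -1 = -3, A[2][2] + B[2][0] = -1 + -4 = -5) = -5 (attained at k = 2)
  C[2][1] = min over k of (A[2][0] + B[0][1] = 3 + -5 = -2, A[2][1] + B[1][1] = -2 + 5 = 3, A[2][2] + B[2][1] = -1 + -2 = -3) = -3 (attained at k = 2)
  C[2][2] = min over k of (A[2][0] + B[0][2] = 3 + 6 = 9, A[2][1] + B[1][2] = -2 + -5 = -7, A[2][2] + B[2][2] = -1 + -5 = -6) = -7 (attained at k = 1)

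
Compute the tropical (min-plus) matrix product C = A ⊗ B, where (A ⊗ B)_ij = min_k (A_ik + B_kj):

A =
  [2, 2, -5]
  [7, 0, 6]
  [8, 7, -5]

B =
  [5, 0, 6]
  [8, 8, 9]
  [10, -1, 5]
A ⊗ B =
  [5, -6, 0]
  [8, 5, 9]
  [5, -6, 0]

Apply the min-plus product entry-by-entry:
  C[0][0] = min over k of (A[0][0] + B[0][0] = 2 + 5 = 7, A[0][1] + B[1][0] = 2 + 8 = 10, A[0][2] + B[2][0] = -5 + 10 = 5) = 5 (attained at k = 2)
  C[0][1] = min over k of (A[0][0] + B[0][1] = 2 + 0 = 2, A[0][1] + B[1][1] = 2 + 8 = 10, A[0][2] + B[2][1] = -5 + -1 = -6) = -6 (attained at k = 2)
  C[0][2] = min over k of (A[0][0] + B[0][2] = 2 + 6 = 8, A[0][1] + B[1][2] = 2 + 9 = 11, A[0][2] + B[2][2] = -5 + 5 = 0) = 0 (attained at k = 2)
  C[1][0] = min over k of (A[1][0] + B[0][0] = 7 + 5 = 12, A[1][1] + B[1][0] = 0 + 8 = 8, A[1][2] + B[2][0] = 6 + 10 = 16) = 8 (attained at k = 1)
  C[1][1] = min over k of (A[1][0] + B[0][1] = 7 + 0 = 7, A[1][1] + B[1][1] = 0 + 8 = 8, A[1][2] + B[2][1] = 6 + -1 = 5) = 5 (attained at k = 2)
  C[1][2] = min over k of (A[1][0] + B[0][2] = 7 + 6 = 13, A[1][1] + B[1][2] = 0 + 9 = 9, A[1][2] + B[2][2] = 6 + 5 = 11) = 9 (attained at k = 1)
  C[2][0] = min over k of (A[2][0] + B[0][0] = 8 + 5 = 13, A[2][1] + B[1][0] = 7 + 8 = 15, A[2][2] + B[2][0] = -5 + 10 = 5) = 5 (attained at k = 2)
  C[2][1] = min over k of (A[2][0] + B[0][1] = 8 + 0 = 8, A[2][1] + B[1][1] = 7 + 8 = 15, A[2][2] + B[2][1] = -5 + -1 = -6) = -6 (attained at k = 2)
  C[2][2] = min over k of (A[2][0] + B[0][2] = 8 + 6 = 14, A[2][1] + B[1][2] = 7 + 9 = 16, A[2][2] + B[2][2] = -5 + 5 = 0) = 0 (attained at k = 2)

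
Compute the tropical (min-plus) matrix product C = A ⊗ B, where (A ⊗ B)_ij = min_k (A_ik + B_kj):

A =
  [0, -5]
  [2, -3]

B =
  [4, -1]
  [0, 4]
A ⊗ B =
  [-5, -1]
  [-3, 1]

Apply the min-plus product entry-by-entry:
  C[0][0] = min over k of (A[0][0] + B[0][0] = 0 + 4 = 4, A[0][1] + B[1][0] = -5 + 0 = -5) = -5 (attained at k = 1)
  C[0][1] = min over k of (A[0][0] + B[0][1] = 0 + -1 = -1, A[0][1] + B[1][1] = -5 + 4 = -1) = -1 (attained at k = 0)
  C[1][0] = min over k of (A[1][0] + B[0][0] = 2 + 4 = 6, A[1][1] + B[1][0] = -3 + 0 = -3) = -3 (attained at k = 1)
  C[1][1] = min over k of (A[1][0] + B[0][1] = 2 + -1 = 1, A[1][1] + B[1][1] = -3 + 4 = 1) = 1 (attained at k = 0)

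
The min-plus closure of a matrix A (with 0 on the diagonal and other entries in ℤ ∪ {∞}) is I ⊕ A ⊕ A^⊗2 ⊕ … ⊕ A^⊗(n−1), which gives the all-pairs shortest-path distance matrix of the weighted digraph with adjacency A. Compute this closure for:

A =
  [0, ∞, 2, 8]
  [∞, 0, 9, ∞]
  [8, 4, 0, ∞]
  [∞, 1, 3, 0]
Closure =
  [0, 6, 2, 8]
  [17, 0, 9, 25]
  [8, 4, 0, 16]
  [11, 1, 3, 0]

This is the Floyd-Warshall all-pairs shortest-path computation. For each intermediate vertex k = 0, 1, …, 3, update dist[i][j] ← min(dist[i][j], dist[i][k] + dist[k][j]). The final matrix gives, for each (i, j), the minimum total weight of any directed path from i to j (possibly empty when i = j).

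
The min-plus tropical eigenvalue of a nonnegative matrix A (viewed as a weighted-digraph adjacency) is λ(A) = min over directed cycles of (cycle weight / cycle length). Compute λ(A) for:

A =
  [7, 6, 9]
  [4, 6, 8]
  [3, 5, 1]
λ(A) = 1

Enumerate directed cycles and compute their means (weight / length). Sample:
  cycle 0 → 0: weight = 7, length = 1, mean = 7/1 ≈ 7.000
  cycle 1 → 1: weight = 6, length = 1, mean = 6/1 ≈ 6.000
  cycle 2 → 2: weight = 1, length = 1, mean = 1/1 ≈ 1.000
  cycle 0 → 1 → 0: weight = 10, length = 2, mean = 10/2 ≈ 5.000
  cycle 0 → 2 → 0: weight = 12, length = 2, mean = 12/2 ≈ 6.000
  cycle 1 → 0 → 1: weight = 10, length = 2, mean = 10/2 ≈ 5.000
Minimum mean = 1.000, attained e.g. along the cycle 2 → 2 with weight 1 and length 1. So λ(A) = 1/1 = 1.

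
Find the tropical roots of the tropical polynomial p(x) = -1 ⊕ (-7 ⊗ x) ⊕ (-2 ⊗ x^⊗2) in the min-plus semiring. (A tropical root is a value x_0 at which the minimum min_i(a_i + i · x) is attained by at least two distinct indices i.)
Roots: {-5, 6}

Each tropical root is a break point of the lower envelope of the lines y = a_i + i · x (there are 3 lines, with slopes 0, 1, ..., 2). Only the lines that attain the minimum somewhere contribute to roots; other lines are dominated. Here the surviving (envelope) indices are i = 2, i = 1, i = 0.
Intersections between consecutive envelope lines give the roots: for adjacent envelope indices i < j the intersection is x = (a_i − a_j) / (j − i). Reading off the sorted break points: {-5, 6}.
Verification: at each break x_0, at least two indices attain the minimum of min_i(a_i + i · x_0).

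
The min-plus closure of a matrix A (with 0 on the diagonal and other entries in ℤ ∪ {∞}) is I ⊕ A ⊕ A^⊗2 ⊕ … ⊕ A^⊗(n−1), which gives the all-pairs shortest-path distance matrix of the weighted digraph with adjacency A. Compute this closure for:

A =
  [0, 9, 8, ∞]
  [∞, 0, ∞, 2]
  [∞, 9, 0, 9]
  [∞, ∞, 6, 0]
Closure =
  [0, 9, 8, 11]
  [∞, 0, 8, 2]
  [∞, 9, 0, 9]
  [∞, 15, 6, 0]

This is the Floyd-Warshall all-pairs shortest-path computation. For each intermediate vertex k = 0, 1, …, 3, update dist[i][j] ← min(dist[i][j], dist[i][k] + dist[k][j]). The final matrix gives, for each (i, j), the minimum total weight of any directed path from i to j (possibly empty when i = j).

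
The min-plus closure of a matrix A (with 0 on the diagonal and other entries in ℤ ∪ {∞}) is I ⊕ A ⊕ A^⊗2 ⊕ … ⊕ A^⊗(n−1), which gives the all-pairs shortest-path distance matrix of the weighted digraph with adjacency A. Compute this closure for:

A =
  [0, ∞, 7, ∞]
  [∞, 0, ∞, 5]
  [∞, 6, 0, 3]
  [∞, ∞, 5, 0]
Closure =
  [0, 13, 7, 10]
  [∞, 0, 10, 5]
  [∞, 6, 0, 3]
  [∞, 11, 5, 0]

This is the Floyd-Warshall all-pairs shortest-path computation. For each intermediate vertex k = 0, 1, …, 3, update dist[i][j] ← min(dist[i][j], dist[i][k] + dist[k][j]). The final matrix gives, for each (i, j), the minimum total weight of any directed path from i to j (possibly empty when i = j).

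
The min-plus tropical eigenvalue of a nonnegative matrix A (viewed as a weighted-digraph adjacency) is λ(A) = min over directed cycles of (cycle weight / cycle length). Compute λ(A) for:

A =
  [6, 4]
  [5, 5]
λ(A) = 9/2

Enumerate directed cycles and compute their means (weight / length). Sample:
  cycle 0 → 0: weight = 6, length = 1, mean = 6/1 ≈ 6.000
  cycle 1 → 1: weight = 5, length = 1, mean = 5/1 ≈ 5.000
  cycle 0 → 1 → 0: weight = 9, length = 2, mean = 9/2 ≈ 4.500
  cycle 1 → 0 → 1: weight = 9, length = 2, mean = 9/2 ≈ 4.500
Minimum mean = 4.500, attained e.g. along the cycle 0 → 1 → 0 with weight 9 and length 2. So λ(A) = 9/2 = 9/2.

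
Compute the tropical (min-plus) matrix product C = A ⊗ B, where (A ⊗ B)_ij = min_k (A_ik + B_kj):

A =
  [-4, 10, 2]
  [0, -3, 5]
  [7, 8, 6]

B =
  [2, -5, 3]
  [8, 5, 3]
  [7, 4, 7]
A ⊗ B =
  [-2, -9, -1]
  [2, -5, 0]
  [9, 2, 10]

Apply the min-plus product entry-by-entry:
  C[0][0] = min over k of (A[0][0] + B[0][0] = -4 + 2 = -2, A[0][1] + B[1][0] = 10 + 8 = 18, A[0][2] + B[2][0] = 2 + 7 = 9) = -2 (attained at k = 0)
  C[0][1] = min over k of (A[0][0] + B[0][1] = -4 + -5 = -9, A[0][1] + B[1][1] = 10 + 5 = 15, A[0][2] + B[2][1] = 2 + 4 = 6) = -9 (attained at k = 0)
  C[0][2] = min over k of (A[0][0] + B[0][2] = -4 + 3 = -1, A[0][1] + B[1][2] = 10 + 3 = 13, A[0][2] + B[2][2] = 2 + 7 = 9) = -1 (attained at k = 0)
  C[1][0] = min over k of (A[1][0] + B[0][0] = 0 + 2 = 2, A[1][1] + B[1][0] = -3 + 8 = 5, A[1][2] + B[2][0] = 5 + 7 = 12) = 2 (attained at k = 0)
  C[1][1] = min over k of (A[1][0] + B[0][1] = 0 + -5 = -5, A[1][1] + B[1][1] = -3 + 5 = 2, A[1][2] + B[2][1] = 5 + 4 = 9) = -5 (attained at k = 0)
  C[1][2] = min over k of (A[1][0] + B[0][2] = 0 + 3 = 3, A[1][1] + B[1][2] = -3 + 3 = 0, A[1][2] + B[2][2] = 5 + 7 = 12) = 0 (attained at k = 1)
  C[2][0] = min over k of (A[2][0] + B[0][0] = 7 + 2 = 9, A[2][1] + B[1][0] = 8 + 8 = 16, A[2][2] + B[2][0] = 6 + 7 = 13) = 9 (attained at k = 0)
  C[2][1] = min over k of (A[2][0] + B[0][1] = 7 + -5 = 2, A[2][1] + B[1][1] = 8 + 5 = 13, A[2][2] + B[2][1] = 6 + 4 = 10) = 2 (attained at k = 0)
  C[2][2] = min over k of (A[2][0] + B[0][2] = 7 + 3 = 10, A[2][1] + B[1][2] = 8 + 3 = 11, A[2][2] + B[2][2] = 6 + 7 = 13) = 10 (attained at k = 0)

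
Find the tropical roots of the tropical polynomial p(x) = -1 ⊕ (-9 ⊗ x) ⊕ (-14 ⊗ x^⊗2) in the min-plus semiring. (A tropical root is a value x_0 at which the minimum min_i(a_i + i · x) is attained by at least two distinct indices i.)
Roots: {5, 8}

Each tropical root is a break point of the lower envelope of the lines y = a_i + i · x (there are 3 lines, with slopes 0, 1, ..., 2). Only the lines that attain the minimum somewhere contribute to roots; other lines are dominated. Here the surviving (envelope) indices are i = 2, i = 1, i = 0.
Intersections between consecutive envelope lines give the roots: for adjacent envelope indices i < j the intersection is x = (a_i − a_j) / (j − i). Reading off the sorted break points: {5, 8}.
Verification: at each break x_0, at least two indices attain the minimum of min_i(a_i + i · x_0).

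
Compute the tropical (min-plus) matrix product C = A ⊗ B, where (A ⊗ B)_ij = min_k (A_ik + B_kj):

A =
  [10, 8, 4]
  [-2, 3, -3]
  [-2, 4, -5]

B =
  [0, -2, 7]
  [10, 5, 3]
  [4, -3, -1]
A ⊗ B =
  [8, 1, 3]
  [-2, -6, -4]
  [-2, -8, -6]

Apply the min-plus product entry-by-entry:
  C[0][0] = min over k of (A[0][0] + B[0][0] = 10 + 0 = 10, A[0][1] + B[1][0] = 8 + 10 = 18, A[0][2] + B[2][0] = 4 + 4 = 8) = 8 (attained at k = 2)
  C[0][1] = min over k of (A[0][0] + B[0][1] = 10 + -2 = 8, A[0][1] + B[1][1] = 8 + 5 = 13, A[0][2] + B[2][1] = 4 + -3 = 1) = 1 (attained at k = 2)
  C[0][2] = min over k of (A[0][0] + B[0][2] = 10 + 7 = 17, A[0][1] + B[1][2] = 8 + 3 = 11, A[0][2] + B[2][2] = 4 + -1 = 3) = 3 (attained at k = 2)
  C[1][0] = min over k of (A[1][0] + B[0][0] = -2 + 0 = -2, A[1][1] + B[1][0] = 3 + 10 = 13, A[1][2] + B[2][0] = -3 + 4 = 1) = -2 (attained at k = 0)
  C[1][1] = min over k of (A[1][0] + B[0][1] = -2 + -2 = -4, A[1][1] + B[1][1] = 3 + 5 = 8, A[1][2] + B[2][1] = -3 + -3 = -6) = -6 (attained at k = 2)
  C[1][2] = min over k of (A[1][0] + B[0][2] = -2 + 7 = 5, A[1][1] + B[1][2] = 3 + 3 = 6, A[1][2] + B[2][2] = -3 + -1 = -4) = -4 (attained at k = 2)
  C[2][0] = min over k of (A[2][0] + B[0][0] = -2 + 0 = -2, A[2][1] + B[1][0] = 4 + 10 = 14, A[2][2] + B[2][0] = -5 + 4 = -1) = -2 (attained at k = 0)
  C[2][1] = min over k of (A[2][0] + B[0][1] = -2 + -2 = -4, A[2][1] + B[1][1] = 4 + 5 = 9, A[2][2] + B[2][1] = -5 + -3 = -8) = -8 (attained at k = 2)
  C[2][2] = min over k of (A[2][0] + B[0][2] = -2 + 7 = 5, A[2][1] + B[1][2] = 4 + 3 = 7, A[2][2] + B[2][2] = -5 + -1 = -6) = -6 (attained at k = 2)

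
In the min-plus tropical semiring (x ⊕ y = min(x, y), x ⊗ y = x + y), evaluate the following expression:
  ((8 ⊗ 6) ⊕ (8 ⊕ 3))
((8 ⊗ 6) ⊕ (8 ⊕ 3)) = 3

Expand innermost to outermost. Recall ⊕ takes the minimum of its arguments and ⊗ takes their sum. Working out the expression ((8 ⊗ 6) ⊕ (8 ⊕ 3)) gives 3.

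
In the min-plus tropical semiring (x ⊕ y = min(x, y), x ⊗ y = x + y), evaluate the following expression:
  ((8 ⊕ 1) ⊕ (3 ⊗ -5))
((8 ⊕ 1) ⊕ (3 ⊗ -5)) = -2

Expand innermost to outermost. Recall ⊕ takes the minimum of its arguments and ⊗ takes their sum. Working out the expression ((8 ⊕ 1) ⊕ (3 ⊗ -5)) gives -2.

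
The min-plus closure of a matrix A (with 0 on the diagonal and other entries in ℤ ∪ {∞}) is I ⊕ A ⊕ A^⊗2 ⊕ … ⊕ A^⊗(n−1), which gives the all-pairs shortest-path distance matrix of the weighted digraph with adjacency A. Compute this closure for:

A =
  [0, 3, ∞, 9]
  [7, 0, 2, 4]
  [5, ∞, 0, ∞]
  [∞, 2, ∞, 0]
Closure =
  [0, 3, 5, 7]
  [7, 0, 2, 4]
  [5, 8, 0, 12]
  [9, 2, 4, 0]

This is the Floyd-Warshall all-pairs shortest-path computation. For each intermediate vertex k = 0, 1, …, 3, update dist[i][j] ← min(dist[i][j], dist[i][k] + dist[k][j]). The final matrix gives, for each (i, j), the minimum total weight of any directed path from i to j (possibly empty when i = j).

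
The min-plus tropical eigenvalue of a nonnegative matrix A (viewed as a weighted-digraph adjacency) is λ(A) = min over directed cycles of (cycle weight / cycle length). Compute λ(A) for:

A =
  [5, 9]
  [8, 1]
λ(A) = 1

Enumerate directed cycles and compute their means (weight / length). Sample:
  cycle 0 → 0: weight = 5, length = 1, mean = 5/1 ≈ 5.000
  cycle 1 → 1: weight = 1, length = 1, mean = 1/1 ≈ 1.000
  cycle 0 → 1 → 0: weight = 17, length = 2, mean = 17/2 ≈ 8.500
  cycle 1 → 0 → 1: weight = 17, length = 2, mean = 17/2 ≈ 8.500
Minimum mean = 1.000, attained e.g. along the cycle 1 → 1 with weight 1 and length 1. So λ(A) = 1/1 = 1.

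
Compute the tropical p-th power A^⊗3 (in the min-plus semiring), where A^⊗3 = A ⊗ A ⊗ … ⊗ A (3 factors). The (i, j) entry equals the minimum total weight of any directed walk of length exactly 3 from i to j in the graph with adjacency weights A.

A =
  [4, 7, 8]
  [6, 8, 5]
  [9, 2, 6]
A^⊗3 =
  [12, 14, 15]
  [13, 13, 12]
  [12, 9, 13]

Each entry (A^⊗3)_ij equals the minimum over all length-3 walks i = v_0 → v_1 → … → v_3 = j of Σ_t A[v_t][v_{t+1}]. For example, for (i, j) = (0, 2) we minimise over 9 possible intermediate vertex sequences; the minimum is 15, attained along the walk 0 → 2 → 1 → 2.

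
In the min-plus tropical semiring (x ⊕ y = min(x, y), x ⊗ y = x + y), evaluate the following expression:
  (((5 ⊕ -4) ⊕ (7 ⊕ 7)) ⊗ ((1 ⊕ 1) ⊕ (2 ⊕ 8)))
(((5 ⊕ -4) ⊕ (7 ⊕ 7)) ⊗ ((1 ⊕ 1) ⊕ (2 ⊕ 8))) = -3

Expand innermost to outermost. Recall ⊕ takes the minimum of its arguments and ⊗ takes their sum. Working out the expression (((5 ⊕ -4) ⊕ (7 ⊕ 7)) ⊗ ((1 ⊕ 1) ⊕ (2 ⊕ 8))) gives -3.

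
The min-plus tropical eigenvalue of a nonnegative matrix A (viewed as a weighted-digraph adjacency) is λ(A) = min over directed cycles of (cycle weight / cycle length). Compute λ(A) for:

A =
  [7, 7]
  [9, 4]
λ(A) = 4

Enumerate directed cycles and compute their means (weight / length). Sample:
  cycle 0 → 0: weight = 7, length = 1, mean = 7/1 ≈ 7.000
  cycle 1 → 1: weight = 4, length = 1, mean = 4/1 ≈ 4.000
  cycle 0 → 1 → 0: weight = 16, length = 2, mean = 16/2 ≈ 8.000
  cycle 1 → 0 → 1: weight = 16, length = 2, mean = 16/2 ≈ 8.000
Minimum mean = 4.000, attained e.g. along the cycle 1 → 1 with weight 4 and length 1. So λ(A) = 4/1 = 4.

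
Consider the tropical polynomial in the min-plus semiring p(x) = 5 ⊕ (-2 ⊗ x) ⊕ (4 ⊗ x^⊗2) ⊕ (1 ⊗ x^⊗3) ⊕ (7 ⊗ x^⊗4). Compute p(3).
p(3) = 1

A tropical monomial a ⊗ x^⊗i evaluates to a + i · x. Evaluating each term at x = 3:
  Term 0 contributes 5 + 0 · 3 = 5
  Term 1 contributes -2 + 1 · 3 = 1
  Term 2 contributes 4 + 2 · 3 = 10
  Term 3 contributes 1 + 3 · 3 = 10
  Term 4 contributes 7 + 4 · 3 = 19
p(3) = ⊕ of these = min[5, 1, 10, 10, 19] = 1.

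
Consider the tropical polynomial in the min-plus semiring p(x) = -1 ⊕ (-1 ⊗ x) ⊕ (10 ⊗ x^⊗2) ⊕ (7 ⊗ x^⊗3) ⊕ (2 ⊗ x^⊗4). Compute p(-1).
p(-1) = -2

A tropical monomial a ⊗ x^⊗i evaluates to a + i · x. Evaluating each term at x = -1:
  Term 0 contributes -1 + 0 · -1 = -1
  Term 1 contributes -1 + 1 · -1 = -2
  Term 2 contributes 10 + 2 · -1 = 8
  Term 3 contributes 7 + 3 · -1 = 4
  Term 4 contributes 2 + 4 · -1 = -2
p(-1) = ⊕ of these = min[-1, -2, 8, 4, -2] = -2.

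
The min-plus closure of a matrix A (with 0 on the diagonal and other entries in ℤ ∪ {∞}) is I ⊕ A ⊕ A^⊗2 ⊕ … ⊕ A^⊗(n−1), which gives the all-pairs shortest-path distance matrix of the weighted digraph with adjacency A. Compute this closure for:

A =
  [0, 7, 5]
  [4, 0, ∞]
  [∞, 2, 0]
Closure =
  [0, 7, 5]
  [4, 0, 9]
  [6, 2, 0]

This is the Floyd-Warshall all-pairs shortest-path computation. For each intermediate vertex k = 0, 1, …, 2, update dist[i][j] ← min(dist[i][j], dist[i][k] + dist[k][j]). The final matrix gives, for each (i, j), the minimum total weight of any directed path from i to j (possibly empty when i = j).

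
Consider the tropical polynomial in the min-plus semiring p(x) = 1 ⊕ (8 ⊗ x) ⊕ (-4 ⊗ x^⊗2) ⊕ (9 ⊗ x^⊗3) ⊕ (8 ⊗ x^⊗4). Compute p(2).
p(2) = 0

A tropical monomial a ⊗ x^⊗i evaluates to a + i · x. Evaluating each term at x = 2:
  Term 0 contributes 1 + 0 · 2 = 1
  Term 1 contributes 8 + 1 · 2 = 10
  Term 2 contributes -4 + 2 · 2 = 0
  Term 3 contributes 9 + 3 · 2 = 15
  Term 4 contributes 8 + 4 · 2 = 16
p(2) = ⊕ of these = min[1, 10, 0, 15, 16] = 0.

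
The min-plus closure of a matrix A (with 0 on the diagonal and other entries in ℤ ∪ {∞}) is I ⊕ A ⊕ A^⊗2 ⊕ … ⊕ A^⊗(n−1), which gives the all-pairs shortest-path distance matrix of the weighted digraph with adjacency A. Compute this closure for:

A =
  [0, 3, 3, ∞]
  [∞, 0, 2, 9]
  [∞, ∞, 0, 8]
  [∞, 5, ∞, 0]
Closure =
  [0, 3, 3, 11]
  [∞, 0, 2, 9]
  [∞, 13, 0, 8]
  [∞, 5, 7, 0]

This is the Floyd-Warshall all-pairs shortest-path computation. For each intermediate vertex k = 0, 1, …, 3, update dist[i][j] ← min(dist[i][j], dist[i][k] + dist[k][j]). The final matrix gives, for each (i, j), the minimum total weight of any directed path from i to j (possibly empty when i = j).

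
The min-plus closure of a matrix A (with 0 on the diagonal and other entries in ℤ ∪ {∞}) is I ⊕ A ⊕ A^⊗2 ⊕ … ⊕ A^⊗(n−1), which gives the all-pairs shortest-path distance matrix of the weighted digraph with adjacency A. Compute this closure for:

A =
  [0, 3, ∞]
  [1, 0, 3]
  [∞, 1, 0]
Closure =
  [0, 3, 6]
  [1, 0, 3]
  [2, 1, 0]

This is the Floyd-Warshall all-pairs shortest-path computation. For each intermediate vertex k = 0, 1, …, 2, update dist[i][j] ← min(dist[i][j], dist[i][k] + dist[k][j]). The final matrix gives, for each (i, j), the minimum total weight of any directed path from i to j (possibly empty when i = j).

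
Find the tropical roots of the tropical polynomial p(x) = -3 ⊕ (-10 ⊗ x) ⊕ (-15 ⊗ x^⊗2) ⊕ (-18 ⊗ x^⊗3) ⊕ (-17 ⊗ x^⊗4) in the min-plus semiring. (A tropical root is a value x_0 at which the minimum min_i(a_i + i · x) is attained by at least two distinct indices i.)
Roots: {-1, 3, 5, 7}

Each tropical root is a break point of the lower envelope of the lines y = a_i + i · x (there are 5 lines, with slopes 0, 1, ..., 4). Only the lines that attain the minimum somewhere contribute to roots; other lines are dominated. Here the surviving (envelope) indices are i = 4, i = 3, i = 2, i = 1, i = 0.
Intersections between consecutive envelope lines give the roots: for adjacent envelope indices i < j the intersection is x = (a_i − a_j) / (j − i). Reading off the sorted break points: {-1, 3, 5, 7}.
Verification: at each break x_0, at least two indices attain the minimum of min_i(a_i + i · x_0).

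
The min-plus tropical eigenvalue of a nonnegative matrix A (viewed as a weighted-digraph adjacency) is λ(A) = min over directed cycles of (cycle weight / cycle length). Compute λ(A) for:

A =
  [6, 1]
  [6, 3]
λ(A) = 3

Enumerate directed cycles and compute their means (weight / length). Sample:
  cycle 0 → 0: weight = 6, length = 1, mean = 6/1 ≈ 6.000
  cycle 1 → 1: weight = 3, length = 1, mean = 3/1 ≈ 3.000
  cycle 0 → 1 → 0: weight = 7, length = 2, mean = 7/2 ≈ 3.500
  cycle 1 → 0 → 1: weight = 7, length = 2, mean = 7/2 ≈ 3.500
Minimum mean = 3.000, attained e.g. along the cycle 1 → 1 with weight 3 and length 1. So λ(A) = 3/1 = 3.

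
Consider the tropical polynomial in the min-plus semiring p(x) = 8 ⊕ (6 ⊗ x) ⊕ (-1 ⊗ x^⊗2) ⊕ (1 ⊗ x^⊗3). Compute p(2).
p(2) = 3

A tropical monomial a ⊗ x^⊗i evaluates to a + i · x. Evaluating each term at x = 2:
  Term 0 contributes 8 + 0 · 2 = 8
  Term 1 contributes 6 + 1 · 2 = 8
  Term 2 contributes -1 + 2 · 2 = 3
  Term 3 contributes 1 + 3 · 2 = 7
p(2) = ⊕ of these = min[8, 8, 3, 7] = 3.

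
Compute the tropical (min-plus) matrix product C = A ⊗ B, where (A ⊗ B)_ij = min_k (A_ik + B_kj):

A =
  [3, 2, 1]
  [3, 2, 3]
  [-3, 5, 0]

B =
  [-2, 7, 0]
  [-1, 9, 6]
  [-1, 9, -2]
A ⊗ B =
  [0, 10, -1]
  [1, 10, 1]
  [-5, 4, -3]

Apply the min-plus product entry-by-entry:
  C[0][0] = min over k of (A[0][0] + B[0][0] = 3 + -2 = 1, A[0][1] + B[1][0] = 2 + -1 = 1, A[0][2] + B[2][0] = 1 + -1 = 0) = 0 (attained at k = 2)
  C[0][1] = min over k of (A[0][0] + B[0][1] = 3 + 7 = 10, A[0][1] + B[1][1] = 2 + 9 = 11, A[0][2] + B[2][1] = 1 + 9 = 10) = 10 (attained at k = 0)
  C[0][2] = min over k of (A[0][0] + B[0][2] = 3 + 0 = 3, A[0][1] + B[1][2] = 2 + 6 = 8, A[0][2] + B[2][2] = 1 + -2 = -1) = -1 (attained at k = 2)
  C[1][0] = min over k of (A[1][0] + B[0][0] = 3 + -2 = 1, A[1][1] + B[1][0] = 2 + -1 = 1, A[1][2] + B[2][0] = 3 + -1 = 2) = 1 (attained at k = 0)
  C[1][1] = min over k of (A[1][0] + B[0][1] = 3 + 7 = 10, A[1][1] + B[1][1] = 2 + 9 = 11, A[1][2] + B[2][1] = 3 + 9 = 12) = 10 (attained at k = 0)
  C[1][2] = min over k of (A[1][0] + B[0][2] = 3 + 0 = 3, A[1][1] + B[1][2] = 2 + 6 = 8, A[1][2] + B[2][2] = 3 + -2 = 1) = 1 (attained at k = 2)
  C[2][0] = min over k of (A[2][0] + B[0][0] = -3 + -2 = -5, A[2][1] + B[1][0] = 5 + -1 = 4, A[2][2] + B[2][0] = 0 + -1 = -1) = -5 (attained at k = 0)
  C[2][1] = min over k of (A[2][0] + B[0][1] = -3 + 7 = 4, A[2][1] + B[1][1] = 5 + 9 = 14, A[2][2] + B[2][1] = 0 + 9 = 9) = 4 (attained at k = 0)
  C[2][2] = min over k of (A[2][0] + B[0][2] = -3 + 0 = -3, A[2][1] + B[1][2] = 5 + 6 = 11, A[2][2] + B[2][2] = 0 + -2 = -2) = -3 (attained at k = 0)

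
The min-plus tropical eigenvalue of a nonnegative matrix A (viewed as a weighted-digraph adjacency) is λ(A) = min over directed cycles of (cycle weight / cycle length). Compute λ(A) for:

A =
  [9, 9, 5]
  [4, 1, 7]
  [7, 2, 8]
λ(A) = 1

Enumerate directed cycles and compute their means (weight / length). Sample:
  cycle 0 → 0: weight = 9, length = 1, mean = 9/1 ≈ 9.000
  cycle 1 → 1: weight = 1, length = 1, mean = 1/1 ≈ 1.000
  cycle 2 → 2: weight = 8, length = 1, mean = 8/1 ≈ 8.000
  cycle 0 → 1 → 0: weight = 13, length = 2, mean = 13/2 ≈ 6.500
  cycle 0 → 2 → 0: weight = 12, length = 2, mean = 12/2 ≈ 6.000
  cycle 1 → 0 → 1: weight = 13, length = 2, mean = 13/2 ≈ 6.500
Minimum mean = 1.000, attained e.g. along the cycle 1 → 1 with weight 1 and length 1. So λ(A) = 1/1 = 1.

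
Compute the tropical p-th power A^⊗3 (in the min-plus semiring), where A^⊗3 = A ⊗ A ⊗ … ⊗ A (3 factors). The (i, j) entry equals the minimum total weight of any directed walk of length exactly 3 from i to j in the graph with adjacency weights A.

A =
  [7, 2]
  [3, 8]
A^⊗3 =
  [12, 7]
  [8, 12]

Each entry (A^⊗3)_ij equals the minimum over all length-3 walks i = v_0 → v_1 → … → v_3 = j of Σ_t A[v_t][v_{t+1}]. For example, for (i, j) = (0, 1) we minimise over 4 possible intermediate vertex sequences; the minimum is 7, attained along the walk 0 → 1 → 0 → 1.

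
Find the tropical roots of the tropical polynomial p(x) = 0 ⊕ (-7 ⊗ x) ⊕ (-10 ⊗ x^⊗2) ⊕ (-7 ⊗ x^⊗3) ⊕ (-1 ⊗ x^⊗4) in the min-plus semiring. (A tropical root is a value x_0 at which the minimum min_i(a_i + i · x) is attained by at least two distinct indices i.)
Roots: {-6, -3, 3, 7}

Each tropical root is a break point of the lower envelope of the lines y = a_i + i · x (there are 5 lines, with slopes 0, 1, ..., 4). Only the lines that attain the minimum somewhere contribute to roots; other lines are dominated. Here the surviving (envelope) indices are i = 4, i = 3, i = 2, i = 1, i = 0.
Intersections between consecutive envelope lines give the roots: for adjacent envelope indices i < j the intersection is x = (a_i − a_j) / (j − i). Reading off the sorted break points: {-6, -3, 3, 7}.
Verification: at each break x_0, at least two indices attain the minimum of min_i(a_i + i · x_0).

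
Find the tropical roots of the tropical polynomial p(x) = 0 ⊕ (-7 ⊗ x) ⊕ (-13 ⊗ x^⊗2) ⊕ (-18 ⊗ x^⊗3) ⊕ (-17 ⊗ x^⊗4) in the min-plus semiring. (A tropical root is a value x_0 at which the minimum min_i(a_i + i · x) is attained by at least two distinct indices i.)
Roots: {-1, 5, 6, 7}

Each tropical root is a break point of the lower envelope of the lines y = a_i + i · x (there are 5 lines, with slopes 0, 1, ..., 4). Only the lines that attain the minimum somewhere contribute to roots; other lines are dominated. Here the surviving (envelope) indices are i = 4, i = 3, i = 2, i = 1, i = 0.
Intersections between consecutive envelope lines give the roots: for adjacent envelope indices i < j the intersection is x = (a_i − a_j) / (j − i). Reading off the sorted break points: {-1, 5, 6, 7}.
Verification: at each break x_0, at least two indices attain the minimum of min_i(a_i + i · x_0).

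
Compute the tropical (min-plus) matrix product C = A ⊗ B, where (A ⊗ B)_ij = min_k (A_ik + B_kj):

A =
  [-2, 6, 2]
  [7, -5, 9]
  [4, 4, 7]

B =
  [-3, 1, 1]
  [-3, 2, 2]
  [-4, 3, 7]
A ⊗ B =
  [-5, -1, -1]
  [-8, -3, -3]
  [1, 5, 5]

Apply the min-plus product entry-by-entry:
  C[0][0] = min over k of (A[0][0] + B[0][0] = -2 + -3 = -5, A[0][1] + B[1][0] = 6 + -3 = 3, A[0][2] + B[2][0] = 2 + -4 = -2) = -5 (attained at k = 0)
  C[0][1] = min over k of (A[0][0] + B[0][1] = -2 + 1 = -1, A[0][1] + B[1][1] = 6 + 2 = 8, A[0][2] + B[2][1] = 2 + 3 = 5) = -1 (attained at k = 0)
  C[0][2] = min over k of (A[0][0] + B[0][2] = -2 + 1 = -1, A[0][1] + B[1][2] = 6 + 2 = 8, A[0][2] + B[2][2] = 2 + 7 = 9) = -1 (attained at k = 0)
  C[1][0] = min over k of (A[1][0] + B[0][0] = 7 + -3 = 4, A[1][1] + B[1][0] = -5 + -3 = -8, A[1][2] + B[2][0] = 9 + -4 = 5) = -8 (attained at k = 1)
  C[1][1] = min over k of (A[1][0] + B[0][1] = 7 + 1 = 8, A[1][1] + B[1][1] = -5 + 2 = -3, A[1][2] + B[2][1] = 9 + 3 = 12) = -3 (attained at k = 1)
  C[1][2] = min over k of (A[1][0] + B[0][2] = 7 + 1 = 8, A[1][1] + B[1][2] = -5 + 2 = -3, A[1][2] + B[2][2] = 9 + 7 = 16) = -3 (attained at k = 1)
  C[2][0] = min over k of (A[2][0] + B[0][0] = 4 + -3 = 1, A[2][1] + B[1][0] = 4 + -3 = 1, A[2][2] + B[2][0] = 7 + -4 = 3) = 1 (attained at k = 0)
  C[2][1] = min over k of (A[2][0] + B[0][1] = 4 + 1 = 5, A[2][1] + B[1][1] = 4 + 2 = 6, A[2][2] + B[2][1] = 7 + 3 = 10) = 5 (attained at k = 0)
  C[2][2] = min over k of (A[2][0] + B[0][2] = 4 + 1 = 5, A[2][1] + B[1][2] = 4 + 2 = 6, A[2][2] + B[2][2] = 7 + 7 = 14) = 5 (attained at k = 0)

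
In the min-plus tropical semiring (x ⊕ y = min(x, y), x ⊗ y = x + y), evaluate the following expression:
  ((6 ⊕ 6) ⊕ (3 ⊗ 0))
((6 ⊕ 6) ⊕ (3 ⊗ 0)) = 3

Expand innermost to outermost. Recall ⊕ takes the minimum of its arguments and ⊗ takes their sum. Working out the expression ((6 ⊕ 6) ⊕ (3 ⊗ 0)) gives 3.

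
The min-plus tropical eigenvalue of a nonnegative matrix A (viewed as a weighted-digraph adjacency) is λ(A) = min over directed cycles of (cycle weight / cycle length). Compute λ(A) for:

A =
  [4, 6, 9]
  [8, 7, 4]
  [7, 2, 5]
λ(A) = 3

Enumerate directed cycles and compute their means (weight / length). Sample:
  cycle 0 → 0: weight = 4, length = 1, mean = 4/1 ≈ 4.000
  cycle 1 → 1: weight = 7, length = 1, mean = 7/1 ≈ 7.000
  cycle 2 → 2: weight = 5, length = 1, mean = 5/1 ≈ 5.000
  cycle 0 → 1 → 0: weight = 14, length = 2, mean = 14/2 ≈ 7.000
  cycle 0 → 2 → 0: weight = 16, length = 2, mean = 16/2 ≈ 8.000
  cycle 1 → 0 → 1: weight = 14, length = 2, mean = 14/2 ≈ 7.000
Minimum mean = 3.000, attained e.g. along the cycle 1 → 2 → 1 with weight 6 and length 2. So λ(A) = 6/2 = 3.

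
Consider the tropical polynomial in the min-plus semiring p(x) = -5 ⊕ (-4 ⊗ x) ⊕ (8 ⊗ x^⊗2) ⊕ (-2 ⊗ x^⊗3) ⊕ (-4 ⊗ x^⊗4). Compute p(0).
p(0) = -5

A tropical monomial a ⊗ x^⊗i evaluates to a + i · x. Evaluating each term at x = 0:
  Term 0 contributes -5 + 0 · 0 = -5
  Term 1 contributes -4 + 1 · 0 = -4
  Term 2 contributes 8 + 2 · 0 = 8
  Term 3 contributes -2 + 3 · 0 = -2
  Term 4 contributes -4 + 4 · 0 = -4
p(0) = ⊕ of these = min[-5, -4, 8, -2, -4] = -5.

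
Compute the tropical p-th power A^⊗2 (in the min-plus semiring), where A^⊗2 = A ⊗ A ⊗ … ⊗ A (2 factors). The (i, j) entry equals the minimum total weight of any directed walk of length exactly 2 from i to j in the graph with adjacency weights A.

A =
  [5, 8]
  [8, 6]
A^⊗2 =
  [10, 13]
  [13, 12]

Each entry (A^⊗2)_ij equals the minimum over all length-2 walks i = v_0 → v_1 → … → v_2 = j of Σ_t A[v_t][v_{t+1}]. For example, for (i, j) = (0, 1) we minimise over 2 possible intermediate vertex sequences; the minimum is 13, attained along the walk 0 → 0 → 1.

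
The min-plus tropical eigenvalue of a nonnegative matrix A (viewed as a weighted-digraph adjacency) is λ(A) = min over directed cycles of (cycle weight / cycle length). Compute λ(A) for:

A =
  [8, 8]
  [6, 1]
λ(A) = 1

Enumerate directed cycles and compute their means (weight / length). Sample:
  cycle 0 → 0: weight = 8, length = 1, mean = 8/1 ≈ 8.000
  cycle 1 → 1: weight = 1, length = 1, mean = 1/1 ≈ 1.000
  cycle 0 → 1 → 0: weight = 14, length = 2, mean = 14/2 ≈ 7.000
  cycle 1 → 0 → 1: weight = 14, length = 2, mean = 14/2 ≈ 7.000
Minimum mean = 1.000, attained e.g. along the cycle 1 → 1 with weight 1 and length 1. So λ(A) = 1/1 = 1.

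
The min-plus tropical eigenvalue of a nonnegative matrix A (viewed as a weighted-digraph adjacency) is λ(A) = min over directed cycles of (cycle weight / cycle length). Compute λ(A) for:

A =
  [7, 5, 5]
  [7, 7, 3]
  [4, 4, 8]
λ(A) = 7/2

Enumerate directed cycles and compute their means (weight / length). Sample:
  cycle 0 → 0: weight = 7, length = 1, mean = 7/1 ≈ 7.000
  cycle 1 → 1: weight = 7, length = 1, mean = 7/1 ≈ 7.000
  cycle 2 → 2: weight = 8, length = 1, mean = 8/1 ≈ 8.000
  cycle 0 → 1 → 0: weight = 12, length = 2, mean = 12/2 ≈ 6.000
  cycle 0 → 2 → 0: weight = 9, length = 2, mean = 9/2 ≈ 4.500
  cycle 1 → 0 → 1: weight = 12, length = 2, mean = 12/2 ≈ 6.000
Minimum mean = 3.500, attained e.g. along the cycle 1 → 2 → 1 with weight 7 and length 2. So λ(A) = 7/2 = 7/2.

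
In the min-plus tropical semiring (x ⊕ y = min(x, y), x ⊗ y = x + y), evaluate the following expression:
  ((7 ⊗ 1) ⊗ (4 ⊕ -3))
((7 ⊗ 1) ⊗ (4 ⊕ -3)) = 5

Expand innermost to outermost. Recall ⊕ takes the minimum of its arguments and ⊗ takes their sum. Working out the expression ((7 ⊗ 1) ⊗ (4 ⊕ -3)) gives 5.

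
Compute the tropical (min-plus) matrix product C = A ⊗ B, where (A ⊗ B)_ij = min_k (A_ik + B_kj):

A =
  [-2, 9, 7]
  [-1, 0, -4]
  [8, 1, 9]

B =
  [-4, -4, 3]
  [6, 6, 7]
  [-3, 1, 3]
A ⊗ B =
  [-6, -6, 1]
  [-7, -5, -1]
  [4, 4, 8]

Apply the min-plus product entry-by-entry:
  C[0][0] = min over k of (A[0][0] + B[0][0] = -2 + -4 = -6, A[0][1] + B[1][0] = 9 + 6 = 15, A[0][2] + B[2][0] = 7 + -3 = 4) = -6 (attained at k = 0)
  C[0][1] = min over k of (A[0][0] + B[0][1] = -2 + -4 = -6, A[0][1] + B[1][1] = 9 + 6 = 15, A[0][2] + B[2][1] = 7 + 1 = 8) = -6 (attained at k = 0)
  C[0][2] = min over k of (A[0][0] + B[0][2] = -2 + 3 = 1, A[0][1] + B[1][2] = 9 + 7 = 16, A[0][2] + B[2][2] = 7 + 3 = 10) = 1 (attained at k = 0)
  C[1][0] = min over k of (A[1][0] + B[0][0] = -1 + -4 = -5, A[1][1] + B[1][0] = 0 + 6 = 6, A[1][2] + B[2][0] = -4 + -3 = -7) = -7 (attained at k = 2)
  C[1][1] = min over k of (A[1][0] + B[0][1] = -1 + -4 = -5, A[1][1] + B[1][1] = 0 + 6 = 6, A[1][2] + B[2][1] = -4 + 1 = -3) = -5 (attained at k = 0)
  C[1][2] = min over k of (A[1][0] + B[0][2] = -1 + 3 = 2, A[1][1] + B[1][2] = 0 + 7 = 7, A[1][2] + B[2][2] = -4 + 3 = -1) = -1 (attained at k = 2)
  C[2][0] = min over k of (A[2][0] + B[0][0] = 8 + -4 = 4, A[2][1] + B[1][0] = 1 + 6 = 7, A[2][2] + B[2][0] = 9 + -3 = 6) = 4 (attained at k = 0)
  C[2][1] = min over k of (A[2][0] + B[0][1] = 8 + -4 = 4, A[2][1] + B[1][1] = 1 + 6 = 7, A[2][2] + B[2][1] = 9 + 1 = 10) = 4 (attained at k = 0)
  C[2][2] = min over k of (A[2][0] + B[0][2] = 8 + 3 = 11, A[2][1] + B[1][2] = 1 + 7 = 8, A[2][2] + B[2][2] = 9 + 3 = 12) = 8 (attained at k = 1)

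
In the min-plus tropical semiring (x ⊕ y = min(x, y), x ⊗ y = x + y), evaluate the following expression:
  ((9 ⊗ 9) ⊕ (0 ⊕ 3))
((9 ⊗ 9) ⊕ (0 ⊕ 3)) = 0

Expand innermost to outermost. Recall ⊕ takes the minimum of its arguments and ⊗ takes their sum. Working out the expression ((9 ⊗ 9) ⊕ (0 ⊕ 3)) gives 0.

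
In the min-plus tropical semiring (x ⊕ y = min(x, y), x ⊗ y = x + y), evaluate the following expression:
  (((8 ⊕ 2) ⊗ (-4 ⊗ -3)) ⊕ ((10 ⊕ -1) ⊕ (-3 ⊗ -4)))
(((8 ⊕ 2) ⊗ (-4 ⊗ -3)) ⊕ ((10 ⊕ -1) ⊕ (-3 ⊗ -4))) = -7

Expand innermost to outermost. Recall ⊕ takes the minimum of its arguments and ⊗ takes their sum. Working out the expression (((8 ⊕ 2) ⊗ (-4 ⊗ -3)) ⊕ ((10 ⊕ -1) ⊕ (-3 ⊗ -4))) gives -7.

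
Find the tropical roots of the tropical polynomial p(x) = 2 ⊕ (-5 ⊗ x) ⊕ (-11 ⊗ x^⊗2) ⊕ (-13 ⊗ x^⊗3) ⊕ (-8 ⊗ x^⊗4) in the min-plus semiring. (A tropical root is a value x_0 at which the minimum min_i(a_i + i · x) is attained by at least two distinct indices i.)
Roots: {-5, 2, 6, 7}

Each tropical root is a break point of the lower envelope of the lines y = a_i + i · x (there are 5 lines, with slopes 0, 1, ..., 4). Only the lines that attain the minimum somewhere contribute to roots; other lines are dominated. Here the surviving (envelope) indices are i = 4, i = 3, i = 2, i = 1, i = 0.
Intersections between consecutive envelope lines give the roots: for adjacent envelope indices i < j the intersection is x = (a_i − a_j) / (j − i). Reading off the sorted break points: {-5, 2, 6, 7}.
Verification: at each break x_0, at least two indices attain the minimum of min_i(a_i + i · x_0).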